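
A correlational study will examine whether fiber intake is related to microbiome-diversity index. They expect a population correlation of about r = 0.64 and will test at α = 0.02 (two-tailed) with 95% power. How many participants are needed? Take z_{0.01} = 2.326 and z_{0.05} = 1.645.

n = 31

Fisher's z: C = ½·ln((1+r)/(1−r)) = ½·ln(4.5556) = 0.7582.
n = ((z_{α/2} + z_β)/C)² + 3.
(2.326 + 1.645) / 0.7582 = 3.971 / 0.7582 = 5.237.
n = 5.237² + 3 = 27.43 + 3 = 30.4.
Round up.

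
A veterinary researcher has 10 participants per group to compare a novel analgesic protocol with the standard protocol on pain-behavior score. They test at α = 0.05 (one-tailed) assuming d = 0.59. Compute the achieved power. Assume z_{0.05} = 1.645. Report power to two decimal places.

power ≈ 0.37

For two equal groups, power = Φ(d·√(n/2) − z_{α}).
d·√(n/2) = 0.59 × √(10/2) = 0.59 × 2.236 = 1.319.
z_β = 1.319 − 1.645 = -0.326.
Power = Φ(-0.326) = 0.372.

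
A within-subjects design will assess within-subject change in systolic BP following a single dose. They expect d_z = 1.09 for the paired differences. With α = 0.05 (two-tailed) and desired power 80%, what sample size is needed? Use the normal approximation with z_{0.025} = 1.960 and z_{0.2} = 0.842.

n = 7 pairs

For a paired (one-sample on differences) test: n = ((z_{α/2} + z_β) / d)².
z_{α/2} + z_β = 1.960 + 0.842 = 2.802.
n = (2.802 / 1.09)² = 2.571² = 6.61.
Round up.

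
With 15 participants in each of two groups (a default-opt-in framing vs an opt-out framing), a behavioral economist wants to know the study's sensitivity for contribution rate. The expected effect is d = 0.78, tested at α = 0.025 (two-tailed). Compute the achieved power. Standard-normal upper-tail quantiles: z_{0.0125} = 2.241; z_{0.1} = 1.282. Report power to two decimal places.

For two equal groups, power = Φ(d·√(n/2) − z_{α/2}).
d·√(n/2) = 0.78 × √(15/2) = 0.78 × 2.739 = 2.136.
z_β = 2.136 − 2.241 = -0.105.
Power = Φ(-0.105) = 0.458.

power ≈ 0.46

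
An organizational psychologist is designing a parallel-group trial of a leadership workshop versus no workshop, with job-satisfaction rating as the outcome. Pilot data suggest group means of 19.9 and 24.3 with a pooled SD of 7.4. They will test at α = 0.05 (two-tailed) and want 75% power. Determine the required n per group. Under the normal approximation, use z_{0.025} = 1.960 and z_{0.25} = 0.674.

Cohen's d = |M₁ − M₂| / SD_pooled = |19.9 − 24.3| / 7.4 = 4.4 / 7.4 = 0.595.
For two independent groups with equal n: n = 2·((z_{α/2} + z_β) / d)².
z_{α/2} + z_β = 1.960 + 0.674 = 2.634.
n = 2 × (2.634 / 0.595)² = 2 × 4.427² = 2 × 19.60 = 39.2.
Round up to the next whole participant.

n = 40 per group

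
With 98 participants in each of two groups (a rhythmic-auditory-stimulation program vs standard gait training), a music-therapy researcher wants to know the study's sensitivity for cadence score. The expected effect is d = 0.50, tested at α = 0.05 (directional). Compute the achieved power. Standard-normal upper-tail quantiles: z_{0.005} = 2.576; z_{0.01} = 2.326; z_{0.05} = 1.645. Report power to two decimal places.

power ≈ 0.97

For two equal groups, power = Φ(d·√(n/2) − z_{α}).
d·√(n/2) = 0.50 × √(98/2) = 0.50 × 7.000 = 3.500.
z_β = 3.500 − 1.645 = 1.855.
Power = Φ(1.855) = 0.968.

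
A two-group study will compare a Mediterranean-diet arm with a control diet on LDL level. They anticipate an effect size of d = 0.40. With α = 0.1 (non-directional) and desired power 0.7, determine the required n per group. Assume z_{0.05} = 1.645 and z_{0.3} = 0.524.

For two independent groups with equal n: n = 2·((z_{α/2} + z_β) / d)².
z_{α/2} + z_β = 1.645 + 0.524 = 2.169.
n = 2 × (2.169 / 0.40)² = 2 × 5.422² = 2 × 29.40 = 58.8.
Round up to the next whole participant.

n = 59 per group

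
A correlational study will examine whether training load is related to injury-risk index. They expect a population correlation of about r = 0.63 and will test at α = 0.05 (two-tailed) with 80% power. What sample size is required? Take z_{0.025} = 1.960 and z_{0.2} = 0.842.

Fisher's z: C = ½·ln((1+r)/(1−r)) = ½·ln(4.4054) = 0.7414.
n = ((z_{α/2} + z_β)/C)² + 3.
(1.960 + 0.842) / 0.7414 = 2.802 / 0.7414 = 3.779.
n = 3.779² + 3 = 14.28 + 3 = 17.3.
Round up.

n = 18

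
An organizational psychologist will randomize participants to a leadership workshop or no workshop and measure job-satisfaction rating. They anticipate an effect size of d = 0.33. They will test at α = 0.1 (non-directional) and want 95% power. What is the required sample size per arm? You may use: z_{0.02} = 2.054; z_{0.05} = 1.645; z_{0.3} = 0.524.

n = 199 per group

For two independent groups with equal n: n = 2·((z_{α/2} + z_β) / d)².
z_{α/2} + z_β = 1.645 + 1.645 = 3.290.
n = 2 × (3.290 / 0.33)² = 2 × 9.970² = 2 × 99.39 = 198.8.
Round up to the next whole participant.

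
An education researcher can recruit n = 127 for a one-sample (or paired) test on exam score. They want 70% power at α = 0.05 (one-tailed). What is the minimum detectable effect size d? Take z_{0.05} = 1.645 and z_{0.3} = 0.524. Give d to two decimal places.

d_min ≈ 0.19

For a single sample (or paired design) of n = 127: d_min = (z_{α} + z_β)/√n.
z-sum = 1.645 + 0.524 = 2.169.
d_min = 2.169 / √127 = 2.169 / 11.269 = 0.192.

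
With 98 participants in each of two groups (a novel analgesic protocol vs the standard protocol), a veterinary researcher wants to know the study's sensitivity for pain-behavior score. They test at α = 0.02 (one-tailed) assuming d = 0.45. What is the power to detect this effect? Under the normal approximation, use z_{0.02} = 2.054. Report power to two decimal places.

power ≈ 0.86

For two equal groups, power = Φ(d·√(n/2) − z_{α}).
d·√(n/2) = 0.45 × √(98/2) = 0.45 × 7.000 = 3.150.
z_β = 3.150 − 2.054 = 1.096.
Power = Φ(1.096) = 0.863.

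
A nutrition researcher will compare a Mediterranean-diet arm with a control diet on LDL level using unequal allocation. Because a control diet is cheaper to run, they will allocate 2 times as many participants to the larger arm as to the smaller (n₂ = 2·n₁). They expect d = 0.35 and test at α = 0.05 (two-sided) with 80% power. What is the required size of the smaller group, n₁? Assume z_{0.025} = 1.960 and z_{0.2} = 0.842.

With allocation ratio k = n₂/n₁ = 2, Var(x̄₁−x̄₂) = σ²(1/n₁ + 1/(k·n₁)) = σ²·(k+1)/(k·n₁).
So n₁ = (1 + 1/k)·((z_{α/2} + z_β)/d)² = 1.500 × (2.802/0.35)².
n₁ = 1.500 × 64.09 = 96.1.
Round up: n₁ = 97, giving n₂ = 2 × 97 = 194.

n₁ = 97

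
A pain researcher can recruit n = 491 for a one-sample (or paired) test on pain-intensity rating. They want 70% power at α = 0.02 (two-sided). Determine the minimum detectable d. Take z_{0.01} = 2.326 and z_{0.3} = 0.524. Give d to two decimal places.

d_min ≈ 0.13

For a single sample (or paired design) of n = 491: d_min = (z_{α/2} + z_β)/√n.
z-sum = 2.326 + 0.524 = 2.850.
d_min = 2.850 / √491 = 2.850 / 22.159 = 0.129.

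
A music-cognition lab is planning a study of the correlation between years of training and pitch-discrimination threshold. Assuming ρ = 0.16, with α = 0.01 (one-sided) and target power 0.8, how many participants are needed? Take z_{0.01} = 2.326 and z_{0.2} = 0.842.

n = 389

Fisher's z: C = ½·ln((1+r)/(1−r)) = ½·ln(1.3810) = 0.1614.
n = ((z_{α} + z_β)/C)² + 3.
(2.326 + 0.842) / 0.1614 = 3.168 / 0.1614 = 19.628.
n = 19.628² + 3 = 385.27 + 3 = 388.3.
Round up.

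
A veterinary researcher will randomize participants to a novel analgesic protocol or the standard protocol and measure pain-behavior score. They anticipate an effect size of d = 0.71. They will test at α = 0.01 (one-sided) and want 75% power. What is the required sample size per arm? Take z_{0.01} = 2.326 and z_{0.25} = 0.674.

n = 36 per group

For two independent groups with equal n: n = 2·((z_{α} + z_β) / d)².
z_{α} + z_β = 2.326 + 0.674 = 3.000.
n = 2 × (3.000 / 0.71)² = 2 × 4.225² = 2 × 17.85 = 35.7.
Round up to the next whole participant.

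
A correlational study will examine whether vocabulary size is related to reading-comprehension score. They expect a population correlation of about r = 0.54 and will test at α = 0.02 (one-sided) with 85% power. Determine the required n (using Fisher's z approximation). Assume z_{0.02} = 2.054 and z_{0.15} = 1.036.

n = 30

Fisher's z: C = ½·ln((1+r)/(1−r)) = ½·ln(3.3478) = 0.6042.
n = ((z_{α} + z_β)/C)² + 3.
(2.054 + 1.036) / 0.6042 = 3.090 / 0.6042 = 5.114.
n = 5.114² + 3 = 26.16 + 3 = 29.2.
Round up.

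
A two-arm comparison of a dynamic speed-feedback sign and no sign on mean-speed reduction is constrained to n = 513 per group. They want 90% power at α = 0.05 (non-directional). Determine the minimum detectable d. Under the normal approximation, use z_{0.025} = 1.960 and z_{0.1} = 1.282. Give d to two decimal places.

For two independent groups of n = 513 each: d_min = (z_{α/2} + z_β)·√(2/n).
z-sum = 1.960 + 1.282 = 3.242.
d_min = 3.242 × √(2/513) = 3.242 × 0.0624 = 0.202.

d_min ≈ 0.20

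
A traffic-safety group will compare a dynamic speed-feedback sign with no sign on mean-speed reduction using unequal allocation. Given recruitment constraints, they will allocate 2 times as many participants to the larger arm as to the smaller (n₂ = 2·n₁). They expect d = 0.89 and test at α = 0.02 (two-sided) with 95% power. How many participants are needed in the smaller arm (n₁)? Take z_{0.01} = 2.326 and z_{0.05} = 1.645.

With allocation ratio k = n₂/n₁ = 2, Var(x̄₁−x̄₂) = σ²(1/n₁ + 1/(k·n₁)) = σ²·(k+1)/(k·n₁).
So n₁ = (1 + 1/k)·((z_{α/2} + z_β)/d)² = 1.500 × (3.971/0.89)².
n₁ = 1.500 × 19.91 = 29.9.
Round up: n₁ = 30, giving n₂ = 2 × 30 = 60.

n₁ = 30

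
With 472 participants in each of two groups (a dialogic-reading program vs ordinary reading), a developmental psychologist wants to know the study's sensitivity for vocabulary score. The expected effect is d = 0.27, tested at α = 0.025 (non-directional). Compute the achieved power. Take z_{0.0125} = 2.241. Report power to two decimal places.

power ≈ 0.97

For two equal groups, power = Φ(d·√(n/2) − z_{α/2}).
d·√(n/2) = 0.27 × √(472/2) = 0.27 × 15.362 = 4.148.
z_β = 4.148 − 2.241 = 1.907.
Power = Φ(1.907) = 0.972.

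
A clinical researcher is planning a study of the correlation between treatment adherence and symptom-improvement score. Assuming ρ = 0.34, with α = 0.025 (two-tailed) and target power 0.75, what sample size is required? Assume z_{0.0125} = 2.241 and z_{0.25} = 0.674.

Fisher's z: C = ½·ln((1+r)/(1−r)) = ½·ln(2.0303) = 0.3541.
n = ((z_{α/2} + z_β)/C)² + 3.
(2.241 + 0.674) / 0.3541 = 2.915 / 0.3541 = 8.232.
n = 8.232² + 3 = 67.77 + 3 = 70.8.
Round up.

n = 71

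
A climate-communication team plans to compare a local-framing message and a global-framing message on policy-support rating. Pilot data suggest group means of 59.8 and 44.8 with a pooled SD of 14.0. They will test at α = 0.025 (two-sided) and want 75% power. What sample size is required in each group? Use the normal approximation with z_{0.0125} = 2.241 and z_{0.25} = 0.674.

n = 15 per group

Cohen's d = |M₁ − M₂| / SD_pooled = |59.8 − 44.8| / 14.0 = 15.0 / 14.0 = 1.071.
For two independent groups with equal n: n = 2·((z_{α/2} + z_β) / d)².
z_{α/2} + z_β = 2.241 + 0.674 = 2.915.
n = 2 × (2.915 / 1.071)² = 2 × 2.722² = 2 × 7.41 = 14.8.
Round up to the next whole participant.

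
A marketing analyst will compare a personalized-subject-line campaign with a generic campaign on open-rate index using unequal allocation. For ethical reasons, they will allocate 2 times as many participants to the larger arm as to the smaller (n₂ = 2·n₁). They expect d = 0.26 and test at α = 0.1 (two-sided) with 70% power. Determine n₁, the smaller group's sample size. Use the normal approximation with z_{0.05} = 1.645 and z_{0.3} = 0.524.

n₁ = 105

With allocation ratio k = n₂/n₁ = 2, Var(x̄₁−x̄₂) = σ²(1/n₁ + 1/(k·n₁)) = σ²·(k+1)/(k·n₁).
So n₁ = (1 + 1/k)·((z_{α/2} + z_β)/d)² = 1.500 × (2.169/0.26)².
n₁ = 1.500 × 69.59 = 104.4.
Round up: n₁ = 105, giving n₂ = 2 × 105 = 210.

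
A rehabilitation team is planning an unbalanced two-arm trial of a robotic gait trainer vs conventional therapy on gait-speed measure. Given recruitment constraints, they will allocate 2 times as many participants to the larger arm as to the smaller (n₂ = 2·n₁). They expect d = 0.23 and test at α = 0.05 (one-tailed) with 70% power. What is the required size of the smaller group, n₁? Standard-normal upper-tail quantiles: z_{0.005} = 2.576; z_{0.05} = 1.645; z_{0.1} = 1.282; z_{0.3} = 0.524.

With allocation ratio k = n₂/n₁ = 2, Var(x̄₁−x̄₂) = σ²(1/n₁ + 1/(k·n₁)) = σ²·(k+1)/(k·n₁).
So n₁ = (1 + 1/k)·((z_{α} + z_β)/d)² = 1.500 × (2.169/0.23)².
n₁ = 1.500 × 88.93 = 133.4.
Round up: n₁ = 134, giving n₂ = 2 × 134 = 268.

n₁ = 134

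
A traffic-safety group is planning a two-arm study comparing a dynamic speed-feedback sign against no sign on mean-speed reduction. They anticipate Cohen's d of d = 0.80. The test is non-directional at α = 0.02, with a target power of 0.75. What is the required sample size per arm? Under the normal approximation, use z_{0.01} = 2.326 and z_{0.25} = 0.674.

n = 29 per group

For two independent groups with equal n: n = 2·((z_{α/2} + z_β) / d)².
z_{α/2} + z_β = 2.326 + 0.674 = 3.000.
n = 2 × (3.000 / 0.80)² = 2 × 3.750² = 2 × 14.06 = 28.1.
Round up to the next whole participant.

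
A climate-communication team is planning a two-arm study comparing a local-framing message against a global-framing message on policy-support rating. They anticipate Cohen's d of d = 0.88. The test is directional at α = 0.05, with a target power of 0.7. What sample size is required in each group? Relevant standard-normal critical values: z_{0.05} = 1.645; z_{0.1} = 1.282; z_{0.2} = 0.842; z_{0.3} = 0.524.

n = 13 per group

For two independent groups with equal n: n = 2·((z_{α} + z_β) / d)².
z_{α} + z_β = 1.645 + 0.524 = 2.169.
n = 2 × (2.169 / 0.88)² = 2 × 2.465² = 2 × 6.08 = 12.2.
Round up to the next whole participant.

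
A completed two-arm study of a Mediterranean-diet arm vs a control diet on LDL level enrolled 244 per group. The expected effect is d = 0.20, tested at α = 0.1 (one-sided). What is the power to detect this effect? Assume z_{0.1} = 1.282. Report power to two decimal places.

power ≈ 0.82

For two equal groups, power = Φ(d·√(n/2) − z_{α}).
d·√(n/2) = 0.20 × √(244/2) = 0.20 × 11.045 = 2.209.
z_β = 2.209 − 1.282 = 0.927.
Power = Φ(0.927) = 0.823.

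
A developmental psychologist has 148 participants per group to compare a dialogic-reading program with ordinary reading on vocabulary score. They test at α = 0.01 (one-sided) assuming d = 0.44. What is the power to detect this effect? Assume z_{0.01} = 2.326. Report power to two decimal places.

power ≈ 0.93

For two equal groups, power = Φ(d·√(n/2) − z_{α}).
d·√(n/2) = 0.44 × √(148/2) = 0.44 × 8.602 = 3.785.
z_β = 3.785 − 2.326 = 1.459.
Power = Φ(1.459) = 0.928.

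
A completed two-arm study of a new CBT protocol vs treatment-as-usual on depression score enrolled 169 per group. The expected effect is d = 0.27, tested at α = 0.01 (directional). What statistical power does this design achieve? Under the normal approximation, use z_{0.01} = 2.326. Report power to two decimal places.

power ≈ 0.56

For two equal groups, power = Φ(d·√(n/2) − z_{α}).
d·√(n/2) = 0.27 × √(169/2) = 0.27 × 9.192 = 2.482.
z_β = 2.482 − 2.326 = 0.156.
Power = Φ(0.156) = 0.562.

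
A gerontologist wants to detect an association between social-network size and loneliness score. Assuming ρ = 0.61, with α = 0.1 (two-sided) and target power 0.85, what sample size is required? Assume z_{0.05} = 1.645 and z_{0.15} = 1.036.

Fisher's z: C = ½·ln((1+r)/(1−r)) = ½·ln(4.1282) = 0.7089.
n = ((z_{α/2} + z_β)/C)² + 3.
(1.645 + 1.036) / 0.7089 = 2.681 / 0.7089 = 3.782.
n = 3.782² + 3 = 14.30 + 3 = 17.3.
Round up.

n = 18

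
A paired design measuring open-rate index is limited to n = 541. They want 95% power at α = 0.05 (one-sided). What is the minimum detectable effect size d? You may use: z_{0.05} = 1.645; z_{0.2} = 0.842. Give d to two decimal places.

For a single sample (or paired design) of n = 541: d_min = (z_{α} + z_β)/√n.
z-sum = 1.645 + 1.645 = 3.290.
d_min = 3.290 / √541 = 3.290 / 23.259 = 0.141.

d_min ≈ 0.14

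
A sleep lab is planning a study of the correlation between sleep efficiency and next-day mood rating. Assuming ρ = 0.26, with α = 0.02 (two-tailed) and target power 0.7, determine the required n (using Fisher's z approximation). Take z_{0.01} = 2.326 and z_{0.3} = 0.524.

Fisher's z: C = ½·ln((1+r)/(1−r)) = ½·ln(1.7027) = 0.2661.
n = ((z_{α/2} + z_β)/C)² + 3.
(2.326 + 0.524) / 0.2661 = 2.850 / 0.2661 = 10.710.
n = 10.710² + 3 = 114.71 + 3 = 117.7.
Round up.

n = 118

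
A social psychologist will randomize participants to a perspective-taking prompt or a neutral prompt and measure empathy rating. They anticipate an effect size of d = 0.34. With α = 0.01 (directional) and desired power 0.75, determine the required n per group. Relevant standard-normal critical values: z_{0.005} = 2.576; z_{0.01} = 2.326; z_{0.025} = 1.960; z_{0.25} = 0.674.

For two independent groups with equal n: n = 2·((z_{α} + z_β) / d)².
z_{α} + z_β = 2.326 + 0.674 = 3.000.
n = 2 × (3.000 / 0.34)² = 2 × 8.824² = 2 × 77.85 = 155.7.
Round up to the next whole participant.

n = 156 per group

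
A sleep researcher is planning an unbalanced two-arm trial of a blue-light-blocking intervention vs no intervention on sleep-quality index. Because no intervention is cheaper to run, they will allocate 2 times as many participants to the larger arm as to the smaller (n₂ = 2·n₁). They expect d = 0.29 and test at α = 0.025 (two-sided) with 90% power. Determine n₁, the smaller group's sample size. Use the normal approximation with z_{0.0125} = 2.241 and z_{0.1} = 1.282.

With allocation ratio k = n₂/n₁ = 2, Var(x̄₁−x̄₂) = σ²(1/n₁ + 1/(k·n₁)) = σ²·(k+1)/(k·n₁).
So n₁ = (1 + 1/k)·((z_{α/2} + z_β)/d)² = 1.500 × (3.523/0.29)².
n₁ = 1.500 × 147.58 = 221.4.
Round up: n₁ = 222, giving n₂ = 2 × 222 = 444.

n₁ = 222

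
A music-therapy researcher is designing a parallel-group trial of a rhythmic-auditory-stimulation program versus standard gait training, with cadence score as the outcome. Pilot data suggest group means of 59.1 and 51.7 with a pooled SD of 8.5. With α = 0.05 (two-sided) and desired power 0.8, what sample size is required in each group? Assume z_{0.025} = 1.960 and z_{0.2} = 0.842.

Cohen's d = |M₁ − M₂| / SD_pooled = |59.1 − 51.7| / 8.5 = 7.4 / 8.5 = 0.871.
For two independent groups with equal n: n = 2·((z_{α/2} + z_β) / d)².
z_{α/2} + z_β = 1.960 + 0.842 = 2.802.
n = 2 × (2.802 / 0.871)² = 2 × 3.217² = 2 × 10.35 = 20.7.
Round up to the next whole participant.

n = 21 per group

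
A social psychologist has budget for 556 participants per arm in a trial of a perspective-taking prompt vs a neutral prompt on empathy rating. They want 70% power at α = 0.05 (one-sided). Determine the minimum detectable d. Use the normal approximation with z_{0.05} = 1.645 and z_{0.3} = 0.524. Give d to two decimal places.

For two independent groups of n = 556 each: d_min = (z_{α} + z_β)·√(2/n).
z-sum = 1.645 + 0.524 = 2.169.
d_min = 2.169 × √(2/556) = 2.169 × 0.0600 = 0.130.

d_min ≈ 0.13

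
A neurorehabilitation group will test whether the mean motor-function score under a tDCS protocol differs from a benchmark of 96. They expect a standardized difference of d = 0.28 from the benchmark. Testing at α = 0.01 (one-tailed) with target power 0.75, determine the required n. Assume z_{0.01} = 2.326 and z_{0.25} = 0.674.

For a one-sample test: n = ((z_{α} + z_β) / d)².
z_{α} + z_β = 2.326 + 0.674 = 3.000.
n = (3.000 / 0.28)² = 10.714² = 114.80.
Round up.

n = 115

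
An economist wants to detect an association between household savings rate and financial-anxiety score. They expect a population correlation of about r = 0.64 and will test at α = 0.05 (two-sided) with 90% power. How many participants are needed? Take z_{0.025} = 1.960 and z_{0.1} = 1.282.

Fisher's z: C = ½·ln((1+r)/(1−r)) = ½·ln(4.5556) = 0.7582.
n = ((z_{α/2} + z_β)/C)² + 3.
(1.960 + 1.282) / 0.7582 = 3.242 / 0.7582 = 4.276.
n = 4.276² + 3 = 18.28 + 3 = 21.3.
Round up.

n = 22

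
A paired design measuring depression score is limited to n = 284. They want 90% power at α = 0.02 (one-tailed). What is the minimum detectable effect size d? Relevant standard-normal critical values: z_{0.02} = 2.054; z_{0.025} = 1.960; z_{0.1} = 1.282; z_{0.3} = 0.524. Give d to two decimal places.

For a single sample (or paired design) of n = 284: d_min = (z_{α} + z_β)/√n.
z-sum = 2.054 + 1.282 = 3.336.
d_min = 3.336 / √284 = 3.336 / 16.852 = 0.198.

d_min ≈ 0.20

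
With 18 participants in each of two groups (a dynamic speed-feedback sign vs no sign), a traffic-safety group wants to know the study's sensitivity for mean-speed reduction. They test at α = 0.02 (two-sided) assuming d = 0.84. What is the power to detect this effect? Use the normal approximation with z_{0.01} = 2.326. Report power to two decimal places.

For two equal groups, power = Φ(d·√(n/2) − z_{α/2}).
d·√(n/2) = 0.84 × √(18/2) = 0.84 × 3.000 = 2.520.
z_β = 2.520 − 2.326 = 0.194.
Power = Φ(0.194) = 0.577.

power ≈ 0.58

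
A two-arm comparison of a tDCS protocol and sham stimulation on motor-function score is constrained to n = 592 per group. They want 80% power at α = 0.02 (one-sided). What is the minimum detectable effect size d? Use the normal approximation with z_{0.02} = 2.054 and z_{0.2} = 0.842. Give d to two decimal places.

d_min ≈ 0.17

For two independent groups of n = 592 each: d_min = (z_{α} + z_β)·√(2/n).
z-sum = 2.054 + 0.842 = 2.896.
d_min = 2.896 × √(2/592) = 2.896 × 0.0581 = 0.168.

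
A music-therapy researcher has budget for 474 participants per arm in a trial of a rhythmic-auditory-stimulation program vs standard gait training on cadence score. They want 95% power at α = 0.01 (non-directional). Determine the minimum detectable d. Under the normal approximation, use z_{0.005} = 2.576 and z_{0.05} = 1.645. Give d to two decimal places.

For two independent groups of n = 474 each: d_min = (z_{α/2} + z_β)·√(2/n).
z-sum = 2.576 + 1.645 = 4.221.
d_min = 4.221 × √(2/474) = 4.221 × 0.0650 = 0.274.

d_min ≈ 0.27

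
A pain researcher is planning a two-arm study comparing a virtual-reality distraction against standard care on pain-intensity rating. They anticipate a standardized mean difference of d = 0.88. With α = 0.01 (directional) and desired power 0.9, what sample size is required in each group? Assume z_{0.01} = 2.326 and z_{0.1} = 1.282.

For two independent groups with equal n: n = 2·((z_{α} + z_β) / d)².
z_{α} + z_β = 2.326 + 1.282 = 3.608.
n = 2 × (3.608 / 0.88)² = 2 × 4.100² = 2 × 16.81 = 33.6.
Round up to the next whole participant.

n = 34 per group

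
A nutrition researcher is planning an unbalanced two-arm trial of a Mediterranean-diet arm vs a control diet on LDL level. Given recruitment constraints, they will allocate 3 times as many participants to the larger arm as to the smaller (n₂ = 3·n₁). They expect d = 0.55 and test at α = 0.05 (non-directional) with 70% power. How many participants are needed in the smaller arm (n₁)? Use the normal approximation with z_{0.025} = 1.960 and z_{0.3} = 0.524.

n₁ = 28

With allocation ratio k = n₂/n₁ = 3, Var(x̄₁−x̄₂) = σ²(1/n₁ + 1/(k·n₁)) = σ²·(k+1)/(k·n₁).
So n₁ = (1 + 1/k)·((z_{α/2} + z_β)/d)² = 1.333 × (2.484/0.55)².
n₁ = 1.333 × 20.40 = 27.2.
Round up: n₁ = 28, giving n₂ = 3 × 28 = 84.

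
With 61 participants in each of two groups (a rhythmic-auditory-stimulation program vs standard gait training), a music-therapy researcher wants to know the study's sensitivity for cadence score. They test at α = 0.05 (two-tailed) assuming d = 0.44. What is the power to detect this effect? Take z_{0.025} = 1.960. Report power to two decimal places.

For two equal groups, power = Φ(d·√(n/2) − z_{α/2}).
d·√(n/2) = 0.44 × √(61/2) = 0.44 × 5.523 = 2.430.
z_β = 2.430 − 1.960 = 0.470.
Power = Φ(0.470) = 0.681.

power ≈ 0.68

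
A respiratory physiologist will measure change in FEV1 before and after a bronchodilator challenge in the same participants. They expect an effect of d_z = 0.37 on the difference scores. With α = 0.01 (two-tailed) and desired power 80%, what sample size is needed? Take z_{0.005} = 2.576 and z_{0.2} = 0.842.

For a paired (one-sample on differences) test: n = ((z_{α/2} + z_β) / d)².
z_{α/2} + z_β = 2.576 + 0.842 = 3.418.
n = (3.418 / 0.37)² = 9.238² = 85.34.
Round up.

n = 86 pairs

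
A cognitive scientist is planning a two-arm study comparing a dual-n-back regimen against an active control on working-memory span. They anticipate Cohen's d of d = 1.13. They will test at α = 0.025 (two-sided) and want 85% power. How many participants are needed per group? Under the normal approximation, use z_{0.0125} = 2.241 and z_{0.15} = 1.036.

For two independent groups with equal n: n = 2·((z_{α/2} + z_β) / d)².
z_{α/2} + z_β = 2.241 + 1.036 = 3.277.
n = 2 × (3.277 / 1.13)² = 2 × 2.900² = 2 × 8.41 = 16.8.
Round up to the next whole participant.

n = 17 per group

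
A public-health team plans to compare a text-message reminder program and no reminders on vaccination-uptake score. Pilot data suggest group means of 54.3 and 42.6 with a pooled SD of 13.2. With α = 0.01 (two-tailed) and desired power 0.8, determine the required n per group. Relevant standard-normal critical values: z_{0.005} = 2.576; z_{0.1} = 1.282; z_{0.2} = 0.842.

n = 30 per group

Cohen's d = |M₁ − M₂| / SD_pooled = |54.3 − 42.6| / 13.2 = 11.7 / 13.2 = 0.886.
For two independent groups with equal n: n = 2·((z_{α/2} + z_β) / d)².
z_{α/2} + z_β = 2.576 + 0.842 = 3.418.
n = 2 × (3.418 / 0.886)² = 2 × 3.858² = 2 × 14.88 = 29.8.
Round up to the next whole participant.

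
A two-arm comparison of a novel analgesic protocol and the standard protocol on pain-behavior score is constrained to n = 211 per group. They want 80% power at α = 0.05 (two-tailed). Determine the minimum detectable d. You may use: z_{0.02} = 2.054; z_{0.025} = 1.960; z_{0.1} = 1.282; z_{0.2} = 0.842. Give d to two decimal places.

d_min ≈ 0.27

For two independent groups of n = 211 each: d_min = (z_{α/2} + z_β)·√(2/n).
z-sum = 1.960 + 0.842 = 2.802.
d_min = 2.802 × √(2/211) = 2.802 × 0.0974 = 0.273.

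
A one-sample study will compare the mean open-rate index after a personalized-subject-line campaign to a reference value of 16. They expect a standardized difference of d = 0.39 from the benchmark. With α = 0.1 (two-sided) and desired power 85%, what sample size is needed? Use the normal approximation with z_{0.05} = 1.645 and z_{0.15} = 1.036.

For a one-sample test: n = ((z_{α/2} + z_β) / d)².
z_{α/2} + z_β = 1.645 + 1.036 = 2.681.
n = (2.681 / 0.39)² = 6.874² = 47.26.
Round up.

n = 48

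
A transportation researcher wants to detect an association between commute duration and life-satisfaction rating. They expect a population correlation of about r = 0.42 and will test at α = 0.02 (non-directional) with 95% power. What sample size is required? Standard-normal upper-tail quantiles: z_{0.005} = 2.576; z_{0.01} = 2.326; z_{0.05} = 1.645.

Fisher's z: C = ½·ln((1+r)/(1−r)) = ½·ln(2.4483) = 0.4477.
n = ((z_{α/2} + z_β)/C)² + 3.
(2.326 + 1.645) / 0.4477 = 3.971 / 0.4477 = 8.870.
n = 8.870² + 3 = 78.67 + 3 = 81.7.
Round up.

n = 82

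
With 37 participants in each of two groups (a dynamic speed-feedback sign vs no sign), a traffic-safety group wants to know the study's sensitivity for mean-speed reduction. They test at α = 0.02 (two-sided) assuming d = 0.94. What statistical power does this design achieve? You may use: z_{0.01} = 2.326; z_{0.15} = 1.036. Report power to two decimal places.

For two equal groups, power = Φ(d·√(n/2) − z_{α/2}).
d·√(n/2) = 0.94 × √(37/2) = 0.94 × 4.301 = 4.043.
z_β = 4.043 − 2.326 = 1.717.
Power = Φ(1.717) = 0.957.

power ≈ 0.96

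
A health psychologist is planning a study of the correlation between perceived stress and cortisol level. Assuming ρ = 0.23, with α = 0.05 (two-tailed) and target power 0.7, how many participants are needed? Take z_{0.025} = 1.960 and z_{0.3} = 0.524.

Fisher's z: C = ½·ln((1+r)/(1−r)) = ½·ln(1.5974) = 0.2342.
n = ((z_{α/2} + z_β)/C)² + 3.
(1.960 + 0.524) / 0.2342 = 2.484 / 0.2342 = 10.606.
n = 10.606² + 3 = 112.49 + 3 = 115.5.
Round up.

n = 116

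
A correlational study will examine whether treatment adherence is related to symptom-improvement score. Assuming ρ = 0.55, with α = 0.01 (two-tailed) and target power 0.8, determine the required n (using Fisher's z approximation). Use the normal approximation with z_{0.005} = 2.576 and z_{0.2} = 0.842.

Fisher's z: C = ½·ln((1+r)/(1−r)) = ½·ln(3.4444) = 0.6184.
n = ((z_{α/2} + z_β)/C)² + 3.
(2.576 + 0.842) / 0.6184 = 3.418 / 0.6184 = 5.527.
n = 5.527² + 3 = 30.55 + 3 = 33.5.
Round up.

n = 34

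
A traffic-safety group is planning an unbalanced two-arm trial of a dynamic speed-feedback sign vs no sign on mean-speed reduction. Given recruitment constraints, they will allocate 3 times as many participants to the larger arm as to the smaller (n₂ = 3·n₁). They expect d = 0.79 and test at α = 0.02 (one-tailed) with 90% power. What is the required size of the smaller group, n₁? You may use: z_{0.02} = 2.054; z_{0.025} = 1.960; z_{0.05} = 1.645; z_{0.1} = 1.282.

With allocation ratio k = n₂/n₁ = 3, Var(x̄₁−x̄₂) = σ²(1/n₁ + 1/(k·n₁)) = σ²·(k+1)/(k·n₁).
So n₁ = (1 + 1/k)·((z_{α} + z_β)/d)² = 1.333 × (3.336/0.79)².
n₁ = 1.333 × 17.83 = 23.8.
Round up: n₁ = 24, giving n₂ = 3 × 24 = 72.

n₁ = 24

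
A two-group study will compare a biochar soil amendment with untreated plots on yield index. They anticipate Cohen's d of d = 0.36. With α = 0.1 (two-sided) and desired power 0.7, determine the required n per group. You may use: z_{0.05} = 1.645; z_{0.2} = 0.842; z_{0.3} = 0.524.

n = 73 per group

For two independent groups with equal n: n = 2·((z_{α/2} + z_β) / d)².
z_{α/2} + z_β = 1.645 + 0.524 = 2.169.
n = 2 × (2.169 / 0.36)² = 2 × 6.025² = 2 × 36.30 = 72.6.
Round up to the next whole participant.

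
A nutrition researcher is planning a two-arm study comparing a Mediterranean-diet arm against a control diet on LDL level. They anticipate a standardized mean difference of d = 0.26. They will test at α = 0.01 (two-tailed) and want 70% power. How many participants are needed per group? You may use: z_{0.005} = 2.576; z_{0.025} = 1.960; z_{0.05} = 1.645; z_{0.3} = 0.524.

n = 285 per group

For two independent groups with equal n: n = 2·((z_{α/2} + z_β) / d)².
z_{α/2} + z_β = 2.576 + 0.524 = 3.100.
n = 2 × (3.100 / 0.26)² = 2 × 11.923² = 2 × 142.16 = 284.3.
Round up to the next whole participant.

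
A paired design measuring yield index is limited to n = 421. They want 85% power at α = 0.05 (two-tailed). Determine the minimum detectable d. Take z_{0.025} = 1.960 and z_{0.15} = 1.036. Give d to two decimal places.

d_min ≈ 0.15

For a single sample (or paired design) of n = 421: d_min = (z_{α/2} + z_β)/√n.
z-sum = 1.960 + 1.036 = 2.996.
d_min = 2.996 / √421 = 2.996 / 20.518 = 0.146.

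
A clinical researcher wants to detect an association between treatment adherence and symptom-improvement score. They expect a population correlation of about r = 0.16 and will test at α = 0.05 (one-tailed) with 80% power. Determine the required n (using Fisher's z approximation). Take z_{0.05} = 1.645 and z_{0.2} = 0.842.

n = 241

Fisher's z: C = ½·ln((1+r)/(1−r)) = ½·ln(1.3810) = 0.1614.
n = ((z_{α} + z_β)/C)² + 3.
(1.645 + 0.842) / 0.1614 = 2.487 / 0.1614 = 15.409.
n = 15.409² + 3 = 237.43 + 3 = 240.4.
Round up.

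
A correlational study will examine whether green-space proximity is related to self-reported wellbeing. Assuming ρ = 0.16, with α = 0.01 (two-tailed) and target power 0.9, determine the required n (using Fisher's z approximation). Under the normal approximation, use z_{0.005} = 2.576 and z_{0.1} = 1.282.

n = 575

Fisher's z: C = ½·ln((1+r)/(1−r)) = ½·ln(1.3810) = 0.1614.
n = ((z_{α/2} + z_β)/C)² + 3.
(2.576 + 1.282) / 0.1614 = 3.858 / 0.1614 = 23.903.
n = 23.903² + 3 = 571.37 + 3 = 574.4.
Round up.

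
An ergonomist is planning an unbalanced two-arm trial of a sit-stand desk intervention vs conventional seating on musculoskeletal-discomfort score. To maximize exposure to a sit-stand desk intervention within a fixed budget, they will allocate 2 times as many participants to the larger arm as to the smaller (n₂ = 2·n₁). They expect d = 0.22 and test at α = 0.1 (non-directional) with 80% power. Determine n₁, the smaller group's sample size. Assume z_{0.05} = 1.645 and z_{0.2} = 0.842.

With allocation ratio k = n₂/n₁ = 2, Var(x̄₁−x̄₂) = σ²(1/n₁ + 1/(k·n₁)) = σ²·(k+1)/(k·n₁).
So n₁ = (1 + 1/k)·((z_{α/2} + z_β)/d)² = 1.500 × (2.487/0.22)².
n₁ = 1.500 × 127.79 = 191.7.
Round up: n₁ = 192, giving n₂ = 2 × 192 = 384.

n₁ = 192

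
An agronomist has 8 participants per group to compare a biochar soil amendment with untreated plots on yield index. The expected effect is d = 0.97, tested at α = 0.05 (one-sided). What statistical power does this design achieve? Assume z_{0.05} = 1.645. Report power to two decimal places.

For two equal groups, power = Φ(d·√(n/2) − z_{α}).
d·√(n/2) = 0.97 × √(8/2) = 0.97 × 2.000 = 1.940.
z_β = 1.940 − 1.645 = 0.295.
Power = Φ(0.295) = 0.616.

power ≈ 0.62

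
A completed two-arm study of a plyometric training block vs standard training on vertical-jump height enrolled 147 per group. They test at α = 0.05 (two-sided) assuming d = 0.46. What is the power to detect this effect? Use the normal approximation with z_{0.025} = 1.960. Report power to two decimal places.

For two equal groups, power = Φ(d·√(n/2) − z_{α/2}).
d·√(n/2) = 0.46 × √(147/2) = 0.46 × 8.573 = 3.944.
z_β = 3.944 − 1.960 = 1.984.
Power = Φ(1.984) = 0.976.

power ≈ 0.98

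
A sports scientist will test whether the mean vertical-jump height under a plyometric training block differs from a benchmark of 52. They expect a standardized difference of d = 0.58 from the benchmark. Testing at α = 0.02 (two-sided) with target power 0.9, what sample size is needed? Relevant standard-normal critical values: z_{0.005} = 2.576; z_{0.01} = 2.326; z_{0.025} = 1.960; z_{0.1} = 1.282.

n = 39

For a one-sample test: n = ((z_{α/2} + z_β) / d)².
z_{α/2} + z_β = 2.326 + 1.282 = 3.608.
n = (3.608 / 0.58)² = 6.221² = 38.70.
Round up.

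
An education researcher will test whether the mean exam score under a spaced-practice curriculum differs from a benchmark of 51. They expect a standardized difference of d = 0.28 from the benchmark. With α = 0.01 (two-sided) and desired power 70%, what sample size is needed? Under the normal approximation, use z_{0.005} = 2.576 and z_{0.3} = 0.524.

n = 123

For a one-sample test: n = ((z_{α/2} + z_β) / d)².
z_{α/2} + z_β = 2.576 + 0.524 = 3.100.
n = (3.100 / 0.28)² = 11.071² = 122.58.
Round up.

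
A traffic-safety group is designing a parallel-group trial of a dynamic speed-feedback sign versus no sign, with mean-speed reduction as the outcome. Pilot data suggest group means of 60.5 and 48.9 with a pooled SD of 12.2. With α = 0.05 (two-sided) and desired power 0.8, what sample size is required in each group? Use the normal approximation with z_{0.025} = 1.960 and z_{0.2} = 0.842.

Cohen's d = |M₁ − M₂| / SD_pooled = |60.5 − 48.9| / 12.2 = 11.6 / 12.2 = 0.951.
For two independent groups with equal n: n = 2·((z_{α/2} + z_β) / d)².
z_{α/2} + z_β = 1.960 + 0.842 = 2.802.
n = 2 × (2.802 / 0.951)² = 2 × 2.946² = 2 × 8.68 = 17.4.
Round up to the next whole participant.

n = 18 per group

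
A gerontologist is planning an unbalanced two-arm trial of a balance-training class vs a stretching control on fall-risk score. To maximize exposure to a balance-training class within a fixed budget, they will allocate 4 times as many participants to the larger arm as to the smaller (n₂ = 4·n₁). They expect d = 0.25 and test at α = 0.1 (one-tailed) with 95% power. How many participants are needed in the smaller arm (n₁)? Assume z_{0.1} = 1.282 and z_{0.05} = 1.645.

n₁ = 172

With allocation ratio k = n₂/n₁ = 4, Var(x̄₁−x̄₂) = σ²(1/n₁ + 1/(k·n₁)) = σ²·(k+1)/(k·n₁).
So n₁ = (1 + 1/k)·((z_{α} + z_β)/d)² = 1.250 × (2.927/0.25)².
n₁ = 1.250 × 137.08 = 171.3.
Round up: n₁ = 172, giving n₂ = 4 × 172 = 688.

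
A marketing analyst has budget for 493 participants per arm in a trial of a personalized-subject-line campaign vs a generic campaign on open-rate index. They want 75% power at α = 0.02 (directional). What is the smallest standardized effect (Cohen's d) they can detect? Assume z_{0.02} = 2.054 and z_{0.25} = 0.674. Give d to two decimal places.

For two independent groups of n = 493 each: d_min = (z_{α} + z_β)·√(2/n).
z-sum = 2.054 + 0.674 = 2.728.
d_min = 2.728 × √(2/493) = 2.728 × 0.0637 = 0.174.

d_min ≈ 0.17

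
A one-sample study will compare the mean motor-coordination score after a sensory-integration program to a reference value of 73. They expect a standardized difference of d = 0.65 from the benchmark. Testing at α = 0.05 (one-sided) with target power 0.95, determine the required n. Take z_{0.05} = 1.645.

For a one-sample test: n = ((z_{α} + z_β) / d)².
z_{α} + z_β = 1.645 + 1.645 = 3.290.
n = (3.290 / 0.65)² = 5.062² = 25.62.
Round up.

n = 26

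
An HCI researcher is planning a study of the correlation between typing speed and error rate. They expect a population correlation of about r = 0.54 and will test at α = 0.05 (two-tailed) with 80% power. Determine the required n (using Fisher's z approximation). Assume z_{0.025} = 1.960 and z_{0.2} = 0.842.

n = 25

Fisher's z: C = ½·ln((1+r)/(1−r)) = ½·ln(3.3478) = 0.6042.
n = ((z_{α/2} + z_β)/C)² + 3.
(1.960 + 0.842) / 0.6042 = 2.802 / 0.6042 = 4.638.
n = 4.638² + 3 = 21.51 + 3 = 24.5.
Round up.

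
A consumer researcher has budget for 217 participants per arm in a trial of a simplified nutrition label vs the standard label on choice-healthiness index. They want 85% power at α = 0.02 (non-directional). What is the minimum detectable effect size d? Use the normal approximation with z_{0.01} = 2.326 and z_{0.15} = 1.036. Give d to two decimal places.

For two independent groups of n = 217 each: d_min = (z_{α/2} + z_β)·√(2/n).
z-sum = 2.326 + 1.036 = 3.362.
d_min = 3.362 × √(2/217) = 3.362 × 0.0960 = 0.323.

d_min ≈ 0.32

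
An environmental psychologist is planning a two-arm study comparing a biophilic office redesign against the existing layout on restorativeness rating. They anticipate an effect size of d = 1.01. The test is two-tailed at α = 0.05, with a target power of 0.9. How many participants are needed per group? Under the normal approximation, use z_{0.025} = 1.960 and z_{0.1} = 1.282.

n = 21 per group

For two independent groups with equal n: n = 2·((z_{α/2} + z_β) / d)².
z_{α/2} + z_β = 1.960 + 1.282 = 3.242.
n = 2 × (3.242 / 1.01)² = 2 × 3.210² = 2 × 10.30 = 20.6.
Round up to the next whole participant.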